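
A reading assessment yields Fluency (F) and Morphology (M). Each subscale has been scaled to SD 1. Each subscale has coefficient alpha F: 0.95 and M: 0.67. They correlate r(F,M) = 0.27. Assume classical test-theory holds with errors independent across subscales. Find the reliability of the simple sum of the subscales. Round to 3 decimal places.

0.850

Var(F+M) = 2 + 2·[0.27] = 2 + 0.54 = 2.54.
Because errors are independent across components, Cov(Tᵢ,Tⱼ) = Cov(Xᵢ,Xⱼ); the off-diagonal part of the true-score variance is the same as above.
True-score variance = [0.95 + 0.67] + 0.54 = 1.62 + 0.54 = 2.16.
Reliability = 2.16 / 2.54 = 0.850.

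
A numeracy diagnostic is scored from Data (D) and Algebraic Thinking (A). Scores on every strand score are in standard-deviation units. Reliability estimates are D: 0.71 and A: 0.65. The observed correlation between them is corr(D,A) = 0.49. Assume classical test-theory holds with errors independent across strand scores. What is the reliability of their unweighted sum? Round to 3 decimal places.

Var(D+A) = 2 + 2·[0.49] = 2 + 0.98 = 2.98.
Because errors are independent across components, Cov(Tᵢ,Tⱼ) = Cov(Xᵢ,Xⱼ); the off-diagonal part of the true-score variance is the same as above.
True-score variance = [0.71 + 0.65] + 0.98 = 1.36 + 0.98 = 2.34.
Reliability = 2.34 / 2.98 = 0.785.

0.785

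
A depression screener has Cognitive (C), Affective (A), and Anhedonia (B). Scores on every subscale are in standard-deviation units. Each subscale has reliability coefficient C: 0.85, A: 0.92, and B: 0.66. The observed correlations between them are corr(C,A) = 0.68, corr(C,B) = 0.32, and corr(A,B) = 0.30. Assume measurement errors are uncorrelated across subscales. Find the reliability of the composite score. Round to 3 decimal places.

Var(C+A+B) = 3 + 2·[0.68 + 0.32 + 0.30] = 3 + 2.6 = 5.6.
With uncorrelated errors the cross-covariances are all true-score covariance, so they carry over unchanged; only the diagonal terms shrink to ρᵢσᵢ².
True-score variance = [0.85 + 0.92 + 0.66] + 2.6 = 2.43 + 2.6 = 5.03.
Reliability = 5.03 / 5.6 = 0.898.

0.898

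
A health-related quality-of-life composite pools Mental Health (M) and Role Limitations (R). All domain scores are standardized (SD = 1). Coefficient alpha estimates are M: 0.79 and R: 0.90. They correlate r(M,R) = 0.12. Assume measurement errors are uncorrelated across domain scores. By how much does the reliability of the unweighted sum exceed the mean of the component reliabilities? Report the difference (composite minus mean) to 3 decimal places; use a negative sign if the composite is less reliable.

0.017

Var(sum) = 2 + 0.24 = 2.24; true-score variance = 1.69 + 0.24 = 1.93; composite reliability = 0.8616.
Mean component reliability = 0.8450.
Difference = 0.8616 − 0.8450 = 0.017.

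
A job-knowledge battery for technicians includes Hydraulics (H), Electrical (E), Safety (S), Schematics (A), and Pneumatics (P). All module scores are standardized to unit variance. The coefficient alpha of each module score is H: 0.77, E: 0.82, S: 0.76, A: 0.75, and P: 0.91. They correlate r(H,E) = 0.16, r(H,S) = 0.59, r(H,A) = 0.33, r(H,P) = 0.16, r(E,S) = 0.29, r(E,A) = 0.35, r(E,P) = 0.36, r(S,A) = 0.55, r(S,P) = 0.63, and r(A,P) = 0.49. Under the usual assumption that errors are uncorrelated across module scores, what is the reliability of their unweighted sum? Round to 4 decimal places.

0.9228

Var(H+E+S+A+P) = 5 + 2·[0.16 + 0.59 + 0.33 + 0.16 + 0.29 + 0.35 + 0.36 + 0.55 + 0.63 + 0.49] = 5 + 7.82 = 12.82.
Because errors are independent across components, Cov(Tᵢ,Tⱼ) = Cov(Xᵢ,Xⱼ); the off-diagonal part of the true-score variance is the same as above.
True-score variance = [0.77 + 0.82 + 0.76 + 0.75 + 0.91] + 7.82 = 4.01 + 7.82 = 11.83.
Reliability = 11.83 / 12.82 = 0.9228.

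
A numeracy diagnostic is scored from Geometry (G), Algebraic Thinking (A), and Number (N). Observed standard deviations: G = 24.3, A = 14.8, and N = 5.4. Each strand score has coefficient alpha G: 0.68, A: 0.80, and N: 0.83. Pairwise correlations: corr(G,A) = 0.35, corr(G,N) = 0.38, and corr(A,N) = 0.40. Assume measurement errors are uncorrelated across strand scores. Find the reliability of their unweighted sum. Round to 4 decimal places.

Var(G+A+N) = 24.3² + 14.8² + 5.4² + 2·[24.3·14.8·0.35 + 24.3·5.4·0.38 + 14.8·5.4·0.40] = 838.69 + 415.411 = 1254.1.
Because errors are independent across components, Cov(Tᵢ,Tⱼ) = Cov(Xᵢ,Xⱼ); the off-diagonal part of the true-score variance is the same as above.
True-score variance = [24.3²·0.68 + 14.8²·0.80 + 5.4²·0.83] + 415.411 = 600.968 + 415.411 = 1016.38.
Reliability = 1016.38 / 1254.1 = 0.8104.

0.8104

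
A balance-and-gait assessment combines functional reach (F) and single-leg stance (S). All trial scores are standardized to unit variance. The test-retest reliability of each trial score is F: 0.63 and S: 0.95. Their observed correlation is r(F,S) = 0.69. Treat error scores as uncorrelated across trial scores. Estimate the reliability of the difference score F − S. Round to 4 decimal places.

0.3226

Var(F−S) = 1 + 1 − 2·0.69 = 2 − 1.38 = 0.62.
With uncorrelated errors the cross-covariances are all true-score covariance, so they carry over unchanged; only the diagonal terms shrink to ρᵢσᵢ².
True-score variance = [0.63 + 0.95] − 1.38 = 1.58 − 1.38 = 0.2.
Reliability = 0.2 / 0.62 = 0.3226.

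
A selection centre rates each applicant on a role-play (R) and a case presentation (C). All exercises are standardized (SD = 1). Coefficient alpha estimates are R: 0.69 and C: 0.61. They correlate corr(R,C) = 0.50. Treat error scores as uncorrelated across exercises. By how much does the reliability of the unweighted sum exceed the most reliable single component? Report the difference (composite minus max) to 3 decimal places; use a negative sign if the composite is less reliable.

Var(sum) = 2 + 1 = 3; true-score variance = 1.3 + 1 = 2.3; composite reliability = 0.7667.
Max component reliability = 0.6900.
Difference = 0.7667 − 0.6900 = 0.077.

0.077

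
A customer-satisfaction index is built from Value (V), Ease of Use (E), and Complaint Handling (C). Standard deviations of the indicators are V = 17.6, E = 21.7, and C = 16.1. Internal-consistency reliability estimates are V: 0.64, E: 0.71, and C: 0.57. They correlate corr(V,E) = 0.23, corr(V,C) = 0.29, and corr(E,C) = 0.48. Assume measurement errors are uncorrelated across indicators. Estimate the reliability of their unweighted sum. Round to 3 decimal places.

Var(V+E+C) = 17.6² + 21.7² + 16.1² + 2·[17.6·21.7·0.23 + 17.6·16.1·0.29 + 21.7·16.1·0.48] = 1039.86 + 675.427 = 1715.29.
With uncorrelated errors the cross-covariances are all true-score covariance, so they carry over unchanged; only the diagonal terms shrink to ρᵢσᵢ².
True-score variance = [17.6²·0.64 + 21.7²·0.71 + 16.1²·0.57] + 675.427 = 680.328 + 675.427 = 1355.76.
Reliability = 1355.76 / 1715.29 = 0.790.

0.790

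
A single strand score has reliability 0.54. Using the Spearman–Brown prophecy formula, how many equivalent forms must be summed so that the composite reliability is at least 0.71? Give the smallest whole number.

3

k ≥ ρ*(1−ρ₁)/(ρ₁(1−ρ*)) = 0.71·0.46 / (0.54·0.29) = 2.086.
Smallest integer k = 3.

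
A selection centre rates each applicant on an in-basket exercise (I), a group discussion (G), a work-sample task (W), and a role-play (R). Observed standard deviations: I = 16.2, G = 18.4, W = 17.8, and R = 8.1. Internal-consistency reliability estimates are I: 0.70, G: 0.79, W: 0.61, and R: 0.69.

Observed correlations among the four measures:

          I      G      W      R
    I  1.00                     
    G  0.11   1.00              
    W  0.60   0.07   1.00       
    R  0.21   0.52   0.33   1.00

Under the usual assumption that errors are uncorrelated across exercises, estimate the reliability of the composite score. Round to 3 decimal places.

Var(I+G+W+R) = 16.2² + 18.4² + 17.8² + 8.1² + 2·[16.2·18.4·0.11 + 16.2·17.8·0.60 + 16.2·8.1·0.21 + 18.4·17.8·0.07 + 18.4·8.1·0.52 + 17.8·8.1·0.33] = 983.45 + 762.735 = 1746.19.
With uncorrelated errors the cross-covariances are all true-score covariance, so they carry over unchanged; only the diagonal terms shrink to ρᵢσᵢ².
True-score variance = [16.2²·0.70 + 18.4²·0.79 + 17.8²·0.61 + 8.1²·0.69] + 762.735 = 689.714 + 762.735 = 1452.45.
Reliability = 1452.45 / 1746.19 = 0.832.

0.832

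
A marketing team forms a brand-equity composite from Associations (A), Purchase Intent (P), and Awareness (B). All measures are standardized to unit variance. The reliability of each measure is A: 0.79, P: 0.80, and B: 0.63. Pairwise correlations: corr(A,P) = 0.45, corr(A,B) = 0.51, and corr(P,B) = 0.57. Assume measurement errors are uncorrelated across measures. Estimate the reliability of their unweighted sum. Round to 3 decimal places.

0.871

Var(A+P+B) = 3 + 2·[0.45 + 0.51 + 0.57] = 3 + 3.06 = 6.06.
With uncorrelated errors the cross-covariances are all true-score covariance, so they carry over unchanged; only the diagonal terms shrink to ρᵢσᵢ².
True-score variance = [0.79 + 0.80 + 0.63] + 3.06 = 2.22 + 3.06 = 5.28.
Reliability = 5.28 / 6.06 = 0.871.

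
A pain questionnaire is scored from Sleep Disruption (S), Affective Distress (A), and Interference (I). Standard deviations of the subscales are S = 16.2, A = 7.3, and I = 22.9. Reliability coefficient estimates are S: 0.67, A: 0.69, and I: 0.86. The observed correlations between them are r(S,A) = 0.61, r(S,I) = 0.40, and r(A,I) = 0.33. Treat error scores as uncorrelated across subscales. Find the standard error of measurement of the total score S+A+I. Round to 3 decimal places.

13.287

Var(total) = 840.14 + 551.393 = 1391.53.
True-score variance = 663.597 + 551.393 = 1214.99, so reliability = 0.8731.
Error variance = 1391.53 − 1214.99 = 176.543; SEM = √176.543 = 13.287.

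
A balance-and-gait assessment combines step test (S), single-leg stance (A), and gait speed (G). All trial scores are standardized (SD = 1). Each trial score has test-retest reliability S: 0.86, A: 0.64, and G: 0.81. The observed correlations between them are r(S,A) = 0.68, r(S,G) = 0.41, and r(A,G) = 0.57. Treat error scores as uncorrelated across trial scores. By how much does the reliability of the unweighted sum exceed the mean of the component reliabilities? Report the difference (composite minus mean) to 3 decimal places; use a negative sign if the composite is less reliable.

Var(sum) = 3 + 3.32 = 6.32; true-score variance = 2.31 + 3.32 = 5.63; composite reliability = 0.8908.
Mean component reliability = 0.7700.
Difference = 0.8908 − 0.7700 = 0.121.

0.121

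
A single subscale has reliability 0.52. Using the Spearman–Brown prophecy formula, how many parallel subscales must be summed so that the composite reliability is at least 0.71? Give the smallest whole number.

k ≥ ρ*(1−ρ₁)/(ρ₁(1−ρ*)) = 0.71·0.48 / (0.52·0.29) = 2.260.
Smallest integer k = 3.

3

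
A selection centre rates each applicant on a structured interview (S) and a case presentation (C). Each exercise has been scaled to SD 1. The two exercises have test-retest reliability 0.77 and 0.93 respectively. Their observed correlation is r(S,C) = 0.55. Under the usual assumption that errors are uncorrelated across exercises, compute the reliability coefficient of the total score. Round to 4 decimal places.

0.9032

Var(S+C) = 2 + 2·[0.55] = 2 + 1.1 = 3.1.
Because errors are independent across components, Cov(Tᵢ,Tⱼ) = Cov(Xᵢ,Xⱼ); the off-diagonal part of the true-score variance is the same as above.
True-score variance = [0.77 + 0.93] + 1.1 = 1.7 + 1.1 = 2.8.
Reliability = 2.8 / 3.1 = 0.9032.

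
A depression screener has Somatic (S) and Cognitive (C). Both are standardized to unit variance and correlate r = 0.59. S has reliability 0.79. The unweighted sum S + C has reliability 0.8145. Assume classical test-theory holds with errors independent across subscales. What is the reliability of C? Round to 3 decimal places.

0.620

Var(S+C) = 2 + 2·0.59 = 3.180.
True-score variance = ρ_S + ρ_C + 2·0.59, so 0.8145 = (0.79 + ρ_C + 1.18) / 3.180.
ρ_C = 0.8145·3.180 − 0.79 − 1.18 = 0.620.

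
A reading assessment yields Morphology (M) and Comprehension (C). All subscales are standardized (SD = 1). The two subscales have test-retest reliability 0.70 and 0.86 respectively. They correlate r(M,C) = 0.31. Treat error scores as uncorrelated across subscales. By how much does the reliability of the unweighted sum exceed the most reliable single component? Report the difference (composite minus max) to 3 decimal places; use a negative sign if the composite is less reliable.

Var(sum) = 2 + 0.62 = 2.62; true-score variance = 1.56 + 0.62 = 2.18; composite reliability = 0.8321.
Max component reliability = 0.8600.
Difference = 0.8321 − 0.8600 = -0.028.

-0.028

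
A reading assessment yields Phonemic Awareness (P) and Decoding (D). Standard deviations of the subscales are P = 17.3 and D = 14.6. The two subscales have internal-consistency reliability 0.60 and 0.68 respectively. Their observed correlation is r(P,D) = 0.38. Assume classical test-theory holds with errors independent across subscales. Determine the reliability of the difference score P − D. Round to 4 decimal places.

Var(P−D) = 17.3² + 14.6² − 2·17.3·14.6·0.38 = 512.45 − 191.961 = 320.489.
With uncorrelated errors the cross-covariances are all true-score covariance, so they carry over unchanged; only the diagonal terms shrink to ρᵢσᵢ².
True-score variance = [17.3²·0.60 + 14.6²·0.68] − 191.961 = 324.523 − 191.961 = 132.562.
Reliability = 132.562 / 320.489 = 0.4136.

0.4136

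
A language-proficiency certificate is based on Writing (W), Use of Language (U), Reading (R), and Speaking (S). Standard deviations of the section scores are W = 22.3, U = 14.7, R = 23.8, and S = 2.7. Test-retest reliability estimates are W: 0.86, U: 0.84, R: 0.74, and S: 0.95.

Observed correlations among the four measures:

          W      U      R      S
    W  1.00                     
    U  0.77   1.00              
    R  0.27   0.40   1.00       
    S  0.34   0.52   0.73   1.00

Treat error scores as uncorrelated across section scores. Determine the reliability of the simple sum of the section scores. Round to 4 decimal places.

0.9006

Var(W+U+R+S) = 22.3² + 14.7² + 23.8² + 2.7² + 2·[22.3·14.7·0.77 + 22.3·23.8·0.27 + 22.3·2.7·0.34 + 14.7·23.8·0.40 + 14.7·2.7·0.52 + 23.8·2.7·0.73] = 1287.11 + 1247.36 = 2534.47.
Under uncorrelated errors the observed covariances equal the true-score covariances, so only the own-variance terms attenuate.
True-score variance = [22.3²·0.86 + 14.7²·0.84 + 23.8²·0.74 + 2.7²·0.95] + 1247.36 = 1035.28 + 1247.36 = 2282.63.
Reliability = 2282.63 / 2534.47 = 0.9006.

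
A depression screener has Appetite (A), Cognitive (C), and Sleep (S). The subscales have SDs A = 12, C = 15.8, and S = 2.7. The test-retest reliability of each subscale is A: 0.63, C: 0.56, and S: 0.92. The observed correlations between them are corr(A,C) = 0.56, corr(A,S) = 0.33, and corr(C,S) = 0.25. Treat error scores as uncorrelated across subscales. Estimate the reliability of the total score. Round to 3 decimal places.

Var(A+C+S) = 12² + 15.8² + 2.7² + 2·[12·15.8·0.56 + 12·2.7·0.33 + 15.8·2.7·0.25] = 400.93 + 255.066 = 655.996.
With uncorrelated errors the cross-covariances are all true-score covariance, so they carry over unchanged; only the diagonal terms shrink to ρᵢσᵢ².
True-score variance = [12²·0.63 + 15.8²·0.56 + 2.7²·0.92] + 255.066 = 237.225 + 255.066 = 492.291.
Reliability = 492.291 / 655.996 = 0.750.

0.750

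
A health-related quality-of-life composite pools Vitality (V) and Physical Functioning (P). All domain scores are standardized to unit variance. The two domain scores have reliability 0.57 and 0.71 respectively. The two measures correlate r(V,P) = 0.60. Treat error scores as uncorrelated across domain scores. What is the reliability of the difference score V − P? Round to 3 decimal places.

Var(V−P) = 1 + 1 − 2·0.60 = 2 − 1.2 = 0.8.
Under uncorrelated errors the observed covariances equal the true-score covariances, so only the own-variance terms attenuate.
True-score variance = [0.57 + 0.71] − 1.2 = 1.28 − 1.2 = 0.08.
Reliability = 0.08 / 0.8 = 0.100.

0.100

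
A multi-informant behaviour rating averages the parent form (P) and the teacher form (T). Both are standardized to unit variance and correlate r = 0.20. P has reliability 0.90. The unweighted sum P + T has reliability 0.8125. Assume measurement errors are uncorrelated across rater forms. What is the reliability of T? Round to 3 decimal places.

0.650

Var(P+T) = 2 + 2·0.20 = 2.400.
True-score variance = ρ_P + ρ_T + 2·0.20, so 0.8125 = (0.90 + ρ_T + 0.40) / 2.400.
ρ_T = 0.8125·2.400 − 0.90 − 0.40 = 0.650.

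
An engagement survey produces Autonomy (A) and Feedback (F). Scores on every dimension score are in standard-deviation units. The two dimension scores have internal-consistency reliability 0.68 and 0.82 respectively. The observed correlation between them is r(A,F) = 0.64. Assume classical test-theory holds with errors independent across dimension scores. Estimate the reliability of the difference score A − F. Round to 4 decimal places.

0.3056

Var(A−F) = 1 + 1 − 2·0.64 = 2 − 1.28 = 0.72.
Under uncorrelated errors the observed covariances equal the true-score covariances, so only the own-variance terms attenuate.
True-score variance = [0.68 + 0.82] − 1.28 = 1.5 − 1.28 = 0.22.
Reliability = 0.22 / 0.72 = 0.3056.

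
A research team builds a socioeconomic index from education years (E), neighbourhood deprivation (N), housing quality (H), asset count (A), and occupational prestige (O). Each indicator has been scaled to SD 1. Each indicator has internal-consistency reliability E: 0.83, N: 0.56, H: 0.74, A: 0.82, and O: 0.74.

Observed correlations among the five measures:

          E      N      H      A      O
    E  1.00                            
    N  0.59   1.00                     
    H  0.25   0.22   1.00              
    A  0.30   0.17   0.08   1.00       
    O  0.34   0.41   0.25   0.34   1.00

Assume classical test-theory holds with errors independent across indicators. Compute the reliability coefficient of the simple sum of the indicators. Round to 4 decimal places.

Var(E+N+H+A+O) = 5 + 2·[0.59 + 0.25 + 0.30 + 0.34 + 0.22 + 0.17 + 0.41 + 0.08 + 0.25 + 0.34] = 5 + 5.9 = 10.9.
Because errors are independent across components, Cov(Tᵢ,Tⱼ) = Cov(Xᵢ,Xⱼ); the off-diagonal part of the true-score variance is the same as above.
True-score variance = [0.83 + 0.56 + 0.74 + 0.82 + 0.74] + 5.9 = 3.69 + 5.9 = 9.59.
Reliability = 9.59 / 10.9 = 0.8798.

0.8798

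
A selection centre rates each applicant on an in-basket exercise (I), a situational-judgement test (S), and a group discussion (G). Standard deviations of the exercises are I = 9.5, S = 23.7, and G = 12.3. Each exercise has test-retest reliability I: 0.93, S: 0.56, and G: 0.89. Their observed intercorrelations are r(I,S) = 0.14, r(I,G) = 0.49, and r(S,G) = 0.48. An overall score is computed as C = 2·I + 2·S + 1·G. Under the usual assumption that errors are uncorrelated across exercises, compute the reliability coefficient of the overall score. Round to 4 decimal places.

Var(C) = 2²·9.5² + 2²·23.7² + 12.3² + 2·[4·9.5·23.7·0.14 + 2·9.5·12.3·0.49 + 2·23.7·12.3·0.48] = 2759.05 + 1040.89 = 3799.94.
With uncorrelated errors the cross-covariances are all true-score covariance, so they carry over unchanged; only the diagonal terms shrink to ρᵢσᵢ².
True-score variance = [2²·9.5²·0.93 + 2²·23.7²·0.56 + 12.3²·0.89] + 1040.89 = 1728.56 + 1040.89 = 2769.46.
Reliability = 2769.46 / 3799.94 = 0.7288.

0.7288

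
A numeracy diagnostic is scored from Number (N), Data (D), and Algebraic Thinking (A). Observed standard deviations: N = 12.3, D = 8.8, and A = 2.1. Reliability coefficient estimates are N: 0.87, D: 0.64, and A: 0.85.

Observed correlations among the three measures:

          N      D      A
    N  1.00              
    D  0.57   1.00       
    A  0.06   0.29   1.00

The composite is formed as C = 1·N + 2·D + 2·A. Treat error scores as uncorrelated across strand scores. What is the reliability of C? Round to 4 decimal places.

0.8272

Var(C) = 12.3² + 2²·8.8² + 2²·2.1² + 2·[2·12.3·8.8·0.57 + 2·12.3·2.1·0.06 + 4·8.8·2.1·0.29] = 478.69 + 295.86 = 774.55.
Because errors are independent across components, Cov(Tᵢ,Tⱼ) = Cov(Xᵢ,Xⱼ); the off-diagonal part of the true-score variance is the same as above.
True-score variance = [12.3²·0.87 + 2²·8.8²·0.64 + 2²·2.1²·0.85] + 295.86 = 344.863 + 295.86 = 640.723.
Reliability = 640.723 / 774.55 = 0.8272.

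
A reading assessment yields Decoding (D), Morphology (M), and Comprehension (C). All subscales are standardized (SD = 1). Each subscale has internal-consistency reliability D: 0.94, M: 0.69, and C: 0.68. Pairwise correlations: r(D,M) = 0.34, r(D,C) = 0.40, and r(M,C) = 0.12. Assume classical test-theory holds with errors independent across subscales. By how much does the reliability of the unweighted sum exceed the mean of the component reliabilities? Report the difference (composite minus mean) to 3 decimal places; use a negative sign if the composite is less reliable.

0.084

Var(sum) = 3 + 1.72 = 4.72; true-score variance = 2.31 + 1.72 = 4.03; composite reliability = 0.8538.
Mean component reliability = 0.7700.
Difference = 0.8538 − 0.7700 = 0.084.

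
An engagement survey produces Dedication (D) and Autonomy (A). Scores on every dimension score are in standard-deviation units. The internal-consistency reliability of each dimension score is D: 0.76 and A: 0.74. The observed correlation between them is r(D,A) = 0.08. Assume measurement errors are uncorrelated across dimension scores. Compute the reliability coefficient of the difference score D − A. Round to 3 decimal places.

0.728

Var(D−A) = 1 + 1 − 2·0.08 = 2 − 0.16 = 1.84.
With uncorrelated errors the cross-covariances are all true-score covariance, so they carry over unchanged; only the diagonal terms shrink to ρᵢσᵢ².
True-score variance = [0.76 + 0.74] − 0.16 = 1.5 − 0.16 = 1.34.
Reliability = 1.34 / 1.84 = 0.728.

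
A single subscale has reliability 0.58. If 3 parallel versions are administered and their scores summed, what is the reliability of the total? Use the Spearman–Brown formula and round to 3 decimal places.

ρ_k = kρ / (1 + (k−1)ρ) = 3·0.58 / (1 + 2·0.58) = 1.740 / 2.160 = 0.806.

0.806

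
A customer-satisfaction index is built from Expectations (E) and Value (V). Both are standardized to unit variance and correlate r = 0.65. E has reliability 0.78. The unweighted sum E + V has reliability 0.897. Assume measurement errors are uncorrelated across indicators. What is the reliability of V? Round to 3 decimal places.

Var(E+V) = 2 + 2·0.65 = 3.300.
True-score variance = ρ_E + ρ_V + 2·0.65, so 0.897 = (0.78 + ρ_V + 1.30) / 3.300.
ρ_V = 0.897·3.300 − 0.78 − 1.30 = 0.880.

0.880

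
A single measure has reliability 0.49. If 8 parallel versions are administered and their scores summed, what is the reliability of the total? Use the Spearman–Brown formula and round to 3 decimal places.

0.885

ρ_k = kρ / (1 + (k−1)ρ) = 8·0.49 / (1 + 7·0.49) = 3.920 / 4.430 = 0.885.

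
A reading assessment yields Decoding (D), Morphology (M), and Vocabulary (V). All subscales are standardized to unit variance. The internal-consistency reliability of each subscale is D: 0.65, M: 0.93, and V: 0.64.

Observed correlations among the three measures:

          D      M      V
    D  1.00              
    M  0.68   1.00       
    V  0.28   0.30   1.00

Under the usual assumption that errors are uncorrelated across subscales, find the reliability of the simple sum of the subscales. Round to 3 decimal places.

0.859

Var(D+M+V) = 3 + 2·[0.68 + 0.28 + 0.30] = 3 + 2.52 = 5.52.
Because errors are independent across components, Cov(Tᵢ,Tⱼ) = Cov(Xᵢ,Xⱼ); the off-diagonal part of the true-score variance is the same as above.
True-score variance = [0.65 + 0.93 + 0.64] + 2.52 = 2.22 + 2.52 = 4.74.
Reliability = 4.74 / 5.52 = 0.859.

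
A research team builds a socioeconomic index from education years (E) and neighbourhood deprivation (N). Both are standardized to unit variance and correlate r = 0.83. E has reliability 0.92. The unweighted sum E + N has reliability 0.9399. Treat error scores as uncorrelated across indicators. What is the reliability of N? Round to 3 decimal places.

Var(E+N) = 2 + 2·0.83 = 3.660.
True-score variance = ρ_E + ρ_N + 2·0.83, so 0.9399 = (0.92 + ρ_N + 1.66) / 3.660.
ρ_N = 0.9399·3.660 − 0.92 − 1.66 = 0.860.

0.860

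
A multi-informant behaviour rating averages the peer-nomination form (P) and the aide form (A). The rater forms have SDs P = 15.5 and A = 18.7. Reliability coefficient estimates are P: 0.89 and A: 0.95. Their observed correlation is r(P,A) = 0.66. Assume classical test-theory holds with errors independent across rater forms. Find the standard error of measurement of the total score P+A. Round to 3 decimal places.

6.627

Var(total) = 589.94 + 382.602 = 972.542.
True-score variance = 546.028 + 382.602 = 928.63, so reliability = 0.9548.
Error variance = 972.542 − 928.63 = 43.912; SEM = √43.912 = 6.627.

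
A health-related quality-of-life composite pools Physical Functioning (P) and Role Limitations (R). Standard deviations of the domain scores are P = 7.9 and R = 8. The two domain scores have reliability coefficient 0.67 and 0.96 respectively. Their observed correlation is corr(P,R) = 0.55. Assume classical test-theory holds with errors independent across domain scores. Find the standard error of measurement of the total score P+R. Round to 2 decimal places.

4.81

Var(total) = 126.41 + 69.52 = 195.93.
True-score variance = 103.255 + 69.52 = 172.775, so reliability = 0.8818.
Error variance = 195.93 − 172.775 = 23.1553; SEM = √23.1553 = 4.81.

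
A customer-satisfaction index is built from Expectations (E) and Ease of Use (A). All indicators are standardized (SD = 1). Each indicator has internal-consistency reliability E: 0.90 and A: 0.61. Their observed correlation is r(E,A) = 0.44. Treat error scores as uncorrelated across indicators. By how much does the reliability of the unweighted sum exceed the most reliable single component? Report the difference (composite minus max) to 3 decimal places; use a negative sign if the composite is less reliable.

Var(sum) = 2 + 0.88 = 2.88; true-score variance = 1.51 + 0.88 = 2.39; composite reliability = 0.8299.
Max component reliability = 0.9000.
Difference = 0.8299 − 0.9000 = -0.070.

-0.070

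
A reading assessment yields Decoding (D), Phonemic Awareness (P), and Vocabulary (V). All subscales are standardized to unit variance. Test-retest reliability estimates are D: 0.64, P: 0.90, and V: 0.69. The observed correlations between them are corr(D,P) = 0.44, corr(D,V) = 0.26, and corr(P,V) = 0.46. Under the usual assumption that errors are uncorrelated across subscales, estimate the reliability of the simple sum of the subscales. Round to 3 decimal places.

0.855

Var(D+P+V) = 3 + 2·[0.44 + 0.26 + 0.46] = 3 + 2.32 = 5.32.
Under uncorrelated errors the observed covariances equal the true-score covariances, so only the own-variance terms attenuate.
True-score variance = [0.64 + 0.90 + 0.69] + 2.32 = 2.23 + 2.32 = 4.55.
Reliability = 4.55 / 5.32 = 0.855.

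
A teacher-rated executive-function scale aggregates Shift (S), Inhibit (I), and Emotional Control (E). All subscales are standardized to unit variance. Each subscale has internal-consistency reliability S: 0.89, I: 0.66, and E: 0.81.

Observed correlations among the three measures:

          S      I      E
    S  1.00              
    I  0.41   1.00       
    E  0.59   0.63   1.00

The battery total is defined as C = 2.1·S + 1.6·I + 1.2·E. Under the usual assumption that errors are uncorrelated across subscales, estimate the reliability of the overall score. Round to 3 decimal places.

0.902

Var(C) = 2.1² + 1.6² + 1.2² + 2·[3.36·0.41 + 2.52·0.59 + 1.92·0.63] = 8.41 + 8.148 = 16.558.
Under uncorrelated errors the observed covariances equal the true-score covariances, so only the own-variance terms attenuate.
True-score variance = [2.1²·0.89 + 1.6²·0.66 + 1.2²·0.81] + 8.148 = 6.7809 + 8.148 = 14.9289.
Reliability = 14.9289 / 16.558 = 0.902.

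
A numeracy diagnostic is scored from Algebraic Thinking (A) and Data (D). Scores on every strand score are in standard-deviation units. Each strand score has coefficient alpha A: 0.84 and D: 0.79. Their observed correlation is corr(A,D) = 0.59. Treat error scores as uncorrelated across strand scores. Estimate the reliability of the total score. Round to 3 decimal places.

0.884

Var(A+D) = 2 + 2·[0.59] = 2 + 1.18 = 3.18.
Because errors are independent across components, Cov(Tᵢ,Tⱼ) = Cov(Xᵢ,Xⱼ); the off-diagonal part of the true-score variance is the same as above.
True-score variance = [0.84 + 0.79] + 1.18 = 1.63 + 1.18 = 2.81.
Reliability = 2.81 / 3.18 = 0.884.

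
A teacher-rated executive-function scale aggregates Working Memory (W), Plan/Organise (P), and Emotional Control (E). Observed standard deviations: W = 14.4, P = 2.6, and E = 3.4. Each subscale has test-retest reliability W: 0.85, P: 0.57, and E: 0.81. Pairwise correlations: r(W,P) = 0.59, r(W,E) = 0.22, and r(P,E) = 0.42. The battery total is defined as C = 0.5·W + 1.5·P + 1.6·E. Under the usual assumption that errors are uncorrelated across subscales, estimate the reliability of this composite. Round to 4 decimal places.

0.8790

Var(C) = 0.5²·14.4² + 1.5²·2.6² + 1.6²·3.4² + 2·[0.75·14.4·2.6·0.59 + 0.8·14.4·3.4·0.22 + 2.4·2.6·3.4·0.42] = 96.6436 + 68.1898 = 164.833.
Because errors are independent across components, Cov(Tᵢ,Tⱼ) = Cov(Xᵢ,Xⱼ); the off-diagonal part of the true-score variance is the same as above.
True-score variance = [0.5²·14.4²·0.85 + 1.5²·2.6²·0.57 + 1.6²·3.4²·0.81] + 68.1898 = 76.7045 + 68.1898 = 144.894.
Reliability = 144.894 / 164.833 = 0.8790.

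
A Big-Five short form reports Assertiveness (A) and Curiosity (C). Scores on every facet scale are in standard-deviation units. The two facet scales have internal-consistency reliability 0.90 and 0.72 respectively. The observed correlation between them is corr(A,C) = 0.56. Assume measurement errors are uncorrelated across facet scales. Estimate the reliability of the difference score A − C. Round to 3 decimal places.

Var(A−C) = 1 + 1 − 2·0.56 = 2 − 1.12 = 0.88.
Because errors are independent across components, Cov(Tᵢ,Tⱼ) = Cov(Xᵢ,Xⱼ); the off-diagonal part of the true-score variance is the same as above.
True-score variance = [0.90 + 0.72] − 1.12 = 1.62 − 1.12 = 0.5.
Reliability = 0.5 / 0.88 = 0.568.

0.568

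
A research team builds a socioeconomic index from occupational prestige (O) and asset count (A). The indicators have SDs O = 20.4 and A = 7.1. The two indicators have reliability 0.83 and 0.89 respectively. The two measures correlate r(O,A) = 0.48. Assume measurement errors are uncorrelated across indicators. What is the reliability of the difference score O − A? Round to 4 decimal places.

Var(O−A) = 20.4² + 7.1² − 2·20.4·7.1·0.48 = 466.57 − 139.046 = 327.524.
Under uncorrelated errors the observed covariances equal the true-score covariances, so only the own-variance terms attenuate.
True-score variance = [20.4²·0.83 + 7.1²·0.89] − 139.046 = 390.278 − 139.046 = 251.231.
Reliability = 251.231 / 327.524 = 0.7671.

0.7671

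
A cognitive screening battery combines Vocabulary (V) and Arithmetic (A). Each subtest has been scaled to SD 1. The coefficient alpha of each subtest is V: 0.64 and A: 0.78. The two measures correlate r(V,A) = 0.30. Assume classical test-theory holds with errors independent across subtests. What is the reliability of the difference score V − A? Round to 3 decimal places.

0.586

Var(V−A) = 1 + 1 − 2·0.30 = 2 − 0.6 = 1.4.
Because errors are independent across components, Cov(Tᵢ,Tⱼ) = Cov(Xᵢ,Xⱼ); the off-diagonal part of the true-score variance is the same as above.
True-score variance = [0.64 + 0.78] − 0.6 = 1.42 − 0.6 = 0.82.
Reliability = 0.82 / 1.4 = 0.586.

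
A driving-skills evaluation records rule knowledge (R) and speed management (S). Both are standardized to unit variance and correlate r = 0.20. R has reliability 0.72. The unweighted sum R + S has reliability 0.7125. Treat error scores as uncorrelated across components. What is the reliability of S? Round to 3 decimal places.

0.590

Var(R+S) = 2 + 2·0.20 = 2.400.
True-score variance = ρ_R + ρ_S + 2·0.20, so 0.7125 = (0.72 + ρ_S + 0.40) / 2.400.
ρ_S = 0.7125·2.400 − 0.72 − 0.40 = 0.590.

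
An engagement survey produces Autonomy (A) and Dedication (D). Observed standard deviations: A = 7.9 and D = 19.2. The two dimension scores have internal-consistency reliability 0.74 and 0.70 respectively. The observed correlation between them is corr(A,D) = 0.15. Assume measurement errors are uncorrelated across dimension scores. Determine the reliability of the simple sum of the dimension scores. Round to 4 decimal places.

0.7339

Var(A+D) = 7.9² + 19.2² + 2·[7.9·19.2·0.15] = 431.05 + 45.504 = 476.554.
Under uncorrelated errors the observed covariances equal the true-score covariances, so only the own-variance terms attenuate.
True-score variance = [7.9²·0.74 + 19.2²·0.70] + 45.504 = 304.231 + 45.504 = 349.735.
Reliability = 349.735 / 476.554 = 0.7339.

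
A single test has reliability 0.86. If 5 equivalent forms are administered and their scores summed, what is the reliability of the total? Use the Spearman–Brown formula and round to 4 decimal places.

ρ_k = kρ / (1 + (k−1)ρ) = 5·0.86 / (1 + 4·0.86) = 4.300 / 4.440 = 0.9685.

0.9685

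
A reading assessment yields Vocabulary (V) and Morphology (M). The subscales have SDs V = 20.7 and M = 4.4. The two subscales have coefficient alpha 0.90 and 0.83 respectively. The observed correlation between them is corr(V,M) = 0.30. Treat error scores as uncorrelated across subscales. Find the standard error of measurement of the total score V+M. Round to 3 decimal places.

Var(total) = 447.85 + 54.648 = 502.498.
True-score variance = 401.71 + 54.648 = 456.358, so reliability = 0.9082.
Error variance = 502.498 − 456.358 = 46.1402; SEM = √46.1402 = 6.793.

6.793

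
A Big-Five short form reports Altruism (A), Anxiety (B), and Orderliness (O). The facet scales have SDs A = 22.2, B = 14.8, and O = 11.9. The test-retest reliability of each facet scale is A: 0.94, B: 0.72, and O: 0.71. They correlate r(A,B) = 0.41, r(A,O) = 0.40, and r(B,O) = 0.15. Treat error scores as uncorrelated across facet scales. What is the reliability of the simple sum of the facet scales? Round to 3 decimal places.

0.905

Var(A+B+O) = 22.2² + 14.8² + 11.9² + 2·[22.2·14.8·0.41 + 22.2·11.9·0.40 + 14.8·11.9·0.15] = 853.49 + 533.599 = 1387.09.
With uncorrelated errors the cross-covariances are all true-score covariance, so they carry over unchanged; only the diagonal terms shrink to ρᵢσᵢ².
True-score variance = [22.2²·0.94 + 14.8²·0.72 + 11.9²·0.71] + 533.599 = 721.521 + 533.599 = 1255.12.
Reliability = 1255.12 / 1387.09 = 0.905.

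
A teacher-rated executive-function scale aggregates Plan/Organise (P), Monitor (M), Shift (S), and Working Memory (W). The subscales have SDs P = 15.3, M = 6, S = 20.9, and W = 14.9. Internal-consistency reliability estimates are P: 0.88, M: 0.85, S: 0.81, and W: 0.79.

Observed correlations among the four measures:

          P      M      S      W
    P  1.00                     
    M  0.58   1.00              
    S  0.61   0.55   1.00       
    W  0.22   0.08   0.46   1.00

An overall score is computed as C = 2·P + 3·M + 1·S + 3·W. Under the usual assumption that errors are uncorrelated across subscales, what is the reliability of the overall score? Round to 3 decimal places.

Var(C) = 2²·15.3² + 3²·6² + 20.9² + 3²·14.9² + 2·[6·15.3·6·0.58 + 2·15.3·20.9·0.61 + 6·15.3·14.9·0.22 + 3·6·20.9·0.55 + 9·6·14.9·0.08 + 3·20.9·14.9·0.46] = 3695.26 + 3423.06 = 7118.32.
Because errors are independent across components, Cov(Tᵢ,Tⱼ) = Cov(Xᵢ,Xⱼ); the off-diagonal part of the true-score variance is the same as above.
True-score variance = [2²·15.3²·0.88 + 3²·6²·0.85 + 20.9²·0.81 + 3²·14.9²·0.79] + 3423.06 = 3031.7 + 3423.06 = 6454.76.
Reliability = 6454.76 / 7118.32 = 0.907.

0.907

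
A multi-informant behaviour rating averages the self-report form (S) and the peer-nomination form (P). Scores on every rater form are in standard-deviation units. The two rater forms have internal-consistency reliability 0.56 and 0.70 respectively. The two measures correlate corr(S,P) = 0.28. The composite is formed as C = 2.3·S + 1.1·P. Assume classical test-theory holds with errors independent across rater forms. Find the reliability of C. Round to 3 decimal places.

0.660

Var(C) = 2.3² + 1.1² + 2·[2.53·0.28] = 6.5 + 1.4168 = 7.9168.
With uncorrelated errors the cross-covariances are all true-score covariance, so they carry over unchanged; only the diagonal terms shrink to ρᵢσᵢ².
True-score variance = [2.3²·0.56 + 1.1²·0.70] + 1.4168 = 3.8094 + 1.4168 = 5.2262.
Reliability = 5.2262 / 7.9168 = 0.660.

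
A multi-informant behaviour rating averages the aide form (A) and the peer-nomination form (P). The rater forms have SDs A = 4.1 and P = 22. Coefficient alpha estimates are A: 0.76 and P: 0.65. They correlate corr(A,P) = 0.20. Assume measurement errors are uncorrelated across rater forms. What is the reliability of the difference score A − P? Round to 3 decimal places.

Var(A−P) = 4.1² + 22² − 2·4.1·22·0.20 = 500.81 − 36.08 = 464.73.
Because errors are independent across components, Cov(Tᵢ,Tⱼ) = Cov(Xᵢ,Xⱼ); the off-diagonal part of the true-score variance is the same as above.
True-score variance = [4.1²·0.76 + 22²·0.65] − 36.08 = 327.376 − 36.08 = 291.296.
Reliability = 291.296 / 464.73 = 0.627.

0.627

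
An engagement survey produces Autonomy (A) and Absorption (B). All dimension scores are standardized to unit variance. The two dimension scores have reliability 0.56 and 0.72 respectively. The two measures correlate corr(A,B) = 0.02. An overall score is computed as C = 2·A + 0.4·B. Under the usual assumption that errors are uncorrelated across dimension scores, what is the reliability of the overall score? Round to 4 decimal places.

0.5695

Var(C) = 2² + 0.4² + 2·[0.8·0.02] = 4.16 + 0.032 = 4.192.
Because errors are independent across components, Cov(Tᵢ,Tⱼ) = Cov(Xᵢ,Xⱼ); the off-diagonal part of the true-score variance is the same as above.
True-score variance = [2²·0.56 + 0.4²·0.72] + 0.032 = 2.3552 + 0.032 = 2.3872.
Reliability = 2.3872 / 4.192 = 0.5695.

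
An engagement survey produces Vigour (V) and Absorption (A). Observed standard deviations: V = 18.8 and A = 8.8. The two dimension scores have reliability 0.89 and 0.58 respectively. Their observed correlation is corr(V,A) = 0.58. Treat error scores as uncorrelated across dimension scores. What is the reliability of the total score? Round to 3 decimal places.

Var(V+A) = 18.8² + 8.8² + 2·[18.8·8.8·0.58] = 430.88 + 191.91 = 622.79.
Under uncorrelated errors the observed covariances equal the true-score covariances, so only the own-variance terms attenuate.
True-score variance = [18.8²·0.89 + 8.8²·0.58] + 191.91 = 359.477 + 191.91 = 551.387.
Reliability = 551.387 / 622.79 = 0.885.

0.885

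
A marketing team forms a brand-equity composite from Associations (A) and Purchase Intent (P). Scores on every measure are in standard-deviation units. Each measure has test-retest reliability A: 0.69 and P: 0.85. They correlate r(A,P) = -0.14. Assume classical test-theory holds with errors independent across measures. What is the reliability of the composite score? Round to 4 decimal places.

0.7326

Var(A+P) = 2 + 2·[(-0.14)] = 2 − 0.28 = 1.72.
Under uncorrelated errors the observed covariances equal the true-score covariances, so only the own-variance terms attenuate.
True-score variance = [0.69 + 0.85] − 0.28 = 1.54 − 0.28 = 1.26.
Reliability = 1.26 / 1.72 = 0.7326.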